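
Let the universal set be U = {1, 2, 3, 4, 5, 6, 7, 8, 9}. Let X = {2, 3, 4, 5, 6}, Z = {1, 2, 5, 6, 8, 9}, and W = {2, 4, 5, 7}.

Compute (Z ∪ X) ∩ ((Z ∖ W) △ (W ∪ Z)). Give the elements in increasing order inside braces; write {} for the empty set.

Z ∪ X = {1, 2, 3, 4, 5, 6, 8, 9}
Z ∖ W = {1, 6, 8, 9}
W ∪ Z = {1, 2, 4, 5, 6, 7, 8, 9}
(Z ∖ W) △ (W ∪ Z) = {2, 4, 5, 7}
(Z ∪ X) ∩ ((Z ∖ W) △ (W ∪ Z)) = {2, 4, 5}

{2, 4, 5}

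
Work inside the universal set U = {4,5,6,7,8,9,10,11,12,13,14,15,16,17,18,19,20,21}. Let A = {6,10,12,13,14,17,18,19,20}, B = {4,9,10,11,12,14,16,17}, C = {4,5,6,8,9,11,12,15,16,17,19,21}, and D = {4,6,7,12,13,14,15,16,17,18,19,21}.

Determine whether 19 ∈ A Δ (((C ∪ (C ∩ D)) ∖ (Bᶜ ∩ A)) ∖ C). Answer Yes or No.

Yes

19 ∈ C and 19 ∈ D, so 19 ∈ C ∩ D
19 ∈ C and 19 ∈ (C ∩ D), so 19 ∈ C ∪ (C ∩ D)
19 ∉ B, so 19 ∈ Bᶜ
19 ∈ Bᶜ and 19 ∈ A, so 19 ∈ Bᶜ ∩ A
19 ∈ (C ∪ (C ∩ D)) and 19 ∈ (Bᶜ ∩ A), so 19 ∉ (C ∪ (C ∩ D)) ∖ (Bᶜ ∩ A)
19 ∉ ((C ∪ (C ∩ D)) ∖ (Bᶜ ∩ A)) and 19 ∈ C, so 19 ∉ ((C ∪ (C ∩ D)) ∖ (Bᶜ ∩ A)) ∖ C
19 ∈ A and 19 ∉ (((C ∪ (C ∩ D)) ∖ (Bᶜ ∩ A)) ∖ C), so 19 ∈ A Δ (((C ∪ (C ∩ D)) ∖ (Bᶜ ∩ A)) ∖ C)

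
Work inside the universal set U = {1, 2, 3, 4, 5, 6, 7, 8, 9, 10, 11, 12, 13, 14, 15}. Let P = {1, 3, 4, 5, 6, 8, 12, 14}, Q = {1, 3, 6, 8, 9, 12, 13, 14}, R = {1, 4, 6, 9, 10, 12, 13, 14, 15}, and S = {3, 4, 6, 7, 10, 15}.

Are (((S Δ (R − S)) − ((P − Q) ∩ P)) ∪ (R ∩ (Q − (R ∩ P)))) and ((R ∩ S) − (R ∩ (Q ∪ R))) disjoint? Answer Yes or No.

R − S = {1, 9, 12, 13, 14}
S Δ (R − S) = {1, 3, 4, 6, 7, 9, 10, 12, 13, 14, 15}
P − Q = {4, 5}
(P − Q) ∩ P = {4, 5}
(S Δ (R − S)) − ((P − Q) ∩ P) = {1, 3, 6, 7, 9, 10, 12, 13, 14, 15}
R ∩ P = {1, 4, 6, 12, 14}
Q − (R ∩ P) = {3, 8, 9, 13}
R ∩ (Q − (R ∩ P)) = {9, 13}
((S Δ (R − S)) − ((P − Q) ∩ P)) ∪ (R ∩ (Q − (R ∩ P))) = {1, 3, 6, 7, 9, 10, 12, 13, 14, 15}
R ∩ S = {4, 6, 10, 15}
Q ∪ R = {1, 3, 4, 6, 8, 9, 10, 12, 13, 14, 15}
R ∩ (Q ∪ R) = {1, 4, 6, 9, 10, 12, 13, 14, 15}
(R ∩ S) − (R ∩ (Q ∪ R)) = {}
{1, 3, 6, 7, 9, 10, 12, 13, 14, 15} and {} share no elements.

Yes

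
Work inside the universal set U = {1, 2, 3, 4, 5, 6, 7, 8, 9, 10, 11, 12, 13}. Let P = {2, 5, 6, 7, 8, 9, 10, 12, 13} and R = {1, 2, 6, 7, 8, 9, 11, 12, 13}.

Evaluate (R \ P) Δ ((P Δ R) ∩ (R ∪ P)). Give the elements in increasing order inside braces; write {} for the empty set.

{5, 10}

R \ P = {1, 11}
P Δ R = {1, 5, 10, 11}
R ∪ P = {1, 2, 5, 6, 7, 8, 9, 10, 11, 12, 13}
(P Δ R) ∩ (R ∪ P) = {1, 5, 10, 11}
(R \ P) Δ ((P Δ R) ∩ (R ∪ P)) = {5, 10}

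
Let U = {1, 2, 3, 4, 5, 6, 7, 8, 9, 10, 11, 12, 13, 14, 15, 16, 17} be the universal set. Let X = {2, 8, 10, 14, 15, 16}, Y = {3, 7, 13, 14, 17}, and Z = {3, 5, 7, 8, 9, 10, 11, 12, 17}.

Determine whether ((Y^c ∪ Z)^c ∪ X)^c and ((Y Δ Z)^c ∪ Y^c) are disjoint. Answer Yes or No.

No

Y^c = {1, 2, 4, 5, 6, 8, 9, 10, 11, 12, 15, 16}
Y^c ∪ Z = {1, 2, 3, 4, 5, 6, 7, 8, 9, 10, 11, 12, 15, 16, 17}
(Y^c ∪ Z)^c = {13, 14}
(Y^c ∪ Z)^c ∪ X = {2, 8, 10, 13, 14, 15, 16}
((Y^c ∪ Z)^c ∪ X)^c = {1, 3, 4, 5, 6, 7, 9, 11, 12, 17}
Y Δ Z = {5, 8, 9, 10, 11, 12, 13, 14}
(Y Δ Z)^c = {1, 2, 3, 4, 6, 7, 15, 16, 17}
(Y Δ Z)^c ∪ Y^c = {1, 2, 3, 4, 5, 6, 7, 8, 9, 10, 11, 12, 15, 16, 17}
1 lies in both, so they are not disjoint.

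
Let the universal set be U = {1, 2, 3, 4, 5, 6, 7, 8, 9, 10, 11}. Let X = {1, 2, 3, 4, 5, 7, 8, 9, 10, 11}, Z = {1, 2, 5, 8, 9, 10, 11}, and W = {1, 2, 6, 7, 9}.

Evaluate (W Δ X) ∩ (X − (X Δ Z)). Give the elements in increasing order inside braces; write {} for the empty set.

W Δ X = {3, 4, 5, 6, 8, 10, 11}
X Δ Z = {3, 4, 7}
X − (X Δ Z) = {1, 2, 5, 8, 9, 10, 11}
(W Δ X) ∩ (X − (X Δ Z)) = {5, 8, 10, 11}

{5, 8, 10, 11}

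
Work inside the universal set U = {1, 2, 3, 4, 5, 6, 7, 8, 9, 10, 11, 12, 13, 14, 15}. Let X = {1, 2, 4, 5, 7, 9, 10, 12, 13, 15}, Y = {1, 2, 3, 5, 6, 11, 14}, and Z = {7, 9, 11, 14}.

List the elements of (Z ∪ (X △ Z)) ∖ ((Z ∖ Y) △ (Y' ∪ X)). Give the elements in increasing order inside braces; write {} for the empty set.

X △ Z = {1, 2, 4, 5, 10, 11, 12, 13, 14, 15}
Z ∪ (X △ Z) = {1, 2, 4, 5, 7, 9, 10, 11, 12, 13, 14, 15}
Z ∖ Y = {7, 9}
Y' = {4, 7, 8, 9, 10, 12, 13, 15}
Y' ∪ X = {1, 2, 4, 5, 7, 8, 9, 10, 12, 13, 15}
(Z ∖ Y) △ (Y' ∪ X) = {1, 2, 4, 5, 8, 10, 12, 13, 15}
(Z ∪ (X △ Z)) ∖ ((Z ∖ Y) △ (Y' ∪ X)) = {7, 9, 11, 14}

{7, 9, 11, 14}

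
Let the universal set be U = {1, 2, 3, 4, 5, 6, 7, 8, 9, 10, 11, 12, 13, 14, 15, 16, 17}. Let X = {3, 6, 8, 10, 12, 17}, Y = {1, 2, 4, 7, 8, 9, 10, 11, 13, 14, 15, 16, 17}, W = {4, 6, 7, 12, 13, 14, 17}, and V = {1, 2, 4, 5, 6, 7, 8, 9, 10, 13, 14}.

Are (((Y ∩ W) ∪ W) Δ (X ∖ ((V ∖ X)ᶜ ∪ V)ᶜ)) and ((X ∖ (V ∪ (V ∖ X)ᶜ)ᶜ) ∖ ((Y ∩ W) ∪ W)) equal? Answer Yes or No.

No

Y ∩ W = {4, 7, 13, 14, 17}
(Y ∩ W) ∪ W = {4, 6, 7, 12, 13, 14, 17}
V ∖ X = {1, 2, 4, 5, 7, 9, 13, 14}
(V ∖ X)ᶜ = {3, 6, 8, 10, 11, 12, 15, 16, 17}
(V ∖ X)ᶜ ∪ V = {1, 2, 3, 4, 5, 6, 7, 8, 9, 10, 11, 12, 13, 14, 15, 16, 17}
((V ∖ X)ᶜ ∪ V)ᶜ = {}
X ∖ ((V ∖ X)ᶜ ∪ V)ᶜ = {3, 6, 8, 10, 12, 17}
((Y ∩ W) ∪ W) Δ (X ∖ ((V ∖ X)ᶜ ∪ V)ᶜ) = {3, 4, 7, 8, 10, 13, 14}
V ∪ (V ∖ X)ᶜ = {1, 2, 3, 4, 5, 6, 7, 8, 9, 10, 11, 12, 13, 14, 15, 16, 17}
(V ∪ (V ∖ X)ᶜ)ᶜ = {}
X ∖ (V ∪ (V ∖ X)ᶜ)ᶜ = {3, 6, 8, 10, 12, 17}
(X ∖ (V ∪ (V ∖ X)ᶜ)ᶜ) ∖ ((Y ∩ W) ∪ W) = {3, 8, 10}
4 ∈ ((Y ∩ W) ∪ W) Δ (X ∖ ((V ∖ X)ᶜ ∪ V)ᶜ) but 4 ∉ (X ∖ (V ∪ (V ∖ X)ᶜ)ᶜ) ∖ ((Y ∩ W) ∪ W), so they differ.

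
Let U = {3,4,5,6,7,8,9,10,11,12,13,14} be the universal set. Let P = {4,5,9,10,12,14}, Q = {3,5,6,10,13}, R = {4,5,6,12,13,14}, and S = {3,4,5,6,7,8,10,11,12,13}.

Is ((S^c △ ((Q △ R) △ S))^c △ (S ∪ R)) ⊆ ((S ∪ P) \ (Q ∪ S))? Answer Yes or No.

S^c = {9,14}
Q △ R = {3,4,10,12,14}
(Q △ R) △ S = {5,6,7,8,11,13,14}
S^c △ ((Q △ R) △ S) = {5,6,7,8,9,11,13}
(S^c △ ((Q △ R) △ S))^c = {3,4,10,12,14}
S ∪ R = {3,4,5,6,7,8,10,11,12,13,14}
(S^c △ ((Q △ R) △ S))^c △ (S ∪ R) = {5,6,7,8,11,13}
S ∪ P = {3,4,5,6,7,8,9,10,11,12,13,14}
Q ∪ S = {3,4,5,6,7,8,10,11,12,13}
(S ∪ P) \ (Q ∪ S) = {9,14}
5 ∈ (S^c △ ((Q △ R) △ S))^c △ (S ∪ R) but 5 ∉ (S ∪ P) \ (Q ∪ S), so the inclusion fails.

No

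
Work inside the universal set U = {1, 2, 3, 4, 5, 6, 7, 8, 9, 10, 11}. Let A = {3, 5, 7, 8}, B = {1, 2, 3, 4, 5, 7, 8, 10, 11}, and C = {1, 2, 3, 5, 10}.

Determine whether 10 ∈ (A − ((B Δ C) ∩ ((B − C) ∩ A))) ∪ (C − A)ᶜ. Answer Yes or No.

10 ∈ B and 10 ∈ C, so 10 ∉ B Δ C
10 ∈ B and 10 ∈ C, so 10 ∉ B − C
10 ∉ (B − C) and 10 ∉ A, so 10 ∉ (B − C) ∩ A
10 ∉ (B Δ C) and 10 ∉ ((B − C) ∩ A), so 10 ∉ (B Δ C) ∩ ((B − C) ∩ A)
10 ∉ A and 10 ∉ ((B Δ C) ∩ ((B − C) ∩ A)), so 10 ∉ A − ((B Δ C) ∩ ((B − C) ∩ A))
10 ∈ C and 10 ∉ A, so 10 ∈ C − A
10 ∉ (C − A)ᶜ since 10 ∈ (C − A)
10 ∉ (A − ((B Δ C) ∩ ((B − C) ∩ A))) and 10 ∉ (C − A)ᶜ, so 10 ∉ (A − ((B Δ C) ∩ ((B − C) ∩ A))) ∪ (C − A)ᶜ

No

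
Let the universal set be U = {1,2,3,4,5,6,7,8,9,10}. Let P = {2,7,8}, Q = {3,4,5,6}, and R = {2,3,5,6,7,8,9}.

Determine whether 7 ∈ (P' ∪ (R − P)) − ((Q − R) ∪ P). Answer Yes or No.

No

7 ∈ P, so 7 ∉ P'
7 ∈ R and 7 ∈ P, so 7 ∉ R − P
7 ∉ P' and 7 ∉ (R − P), so 7 ∉ P' ∪ (R − P)
7 ∉ Q and 7 ∈ R, so 7 ∉ Q − R
7 ∉ (Q − R) and 7 ∈ P, so 7 ∈ (Q − R) ∪ P
7 ∉ (P' ∪ (R − P)) and 7 ∈ ((Q − R) ∪ P), so 7 ∉ (P' ∪ (R − P)) − ((Q − R) ∪ P)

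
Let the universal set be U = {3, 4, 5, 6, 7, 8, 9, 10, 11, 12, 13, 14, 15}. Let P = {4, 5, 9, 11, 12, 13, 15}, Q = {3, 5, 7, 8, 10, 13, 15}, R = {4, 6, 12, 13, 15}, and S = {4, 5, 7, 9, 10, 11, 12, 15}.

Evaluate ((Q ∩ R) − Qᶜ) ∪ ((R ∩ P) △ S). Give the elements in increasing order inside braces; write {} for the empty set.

{5, 7, 9, 10, 11, 13, 15}

Q ∩ R = {13, 15}
Qᶜ = {4, 6, 9, 11, 12, 14}
(Q ∩ R) − Qᶜ = {13, 15}
R ∩ P = {4, 12, 13, 15}
(R ∩ P) △ S = {5, 7, 9, 10, 11, 13}
((Q ∩ R) − Qᶜ) ∪ ((R ∩ P) △ S) = {5, 7, 9, 10, 11, 13, 15}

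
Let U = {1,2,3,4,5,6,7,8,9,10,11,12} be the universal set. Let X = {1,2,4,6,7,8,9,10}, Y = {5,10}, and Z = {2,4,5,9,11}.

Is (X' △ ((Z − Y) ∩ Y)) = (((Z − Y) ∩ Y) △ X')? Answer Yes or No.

Yes

X' = {3,5,11,12}
Z − Y = {2,4,9,11}
(Z − Y) ∩ Y = {}
X' △ ((Z − Y) ∩ Y) = {3,5,11,12}
((Z − Y) ∩ Y) △ X' = {3,5,11,12}
Both equal {3,5,11,12}, so X' △ ((Z − Y) ∩ Y) = ((Z − Y) ∩ Y) △ X'.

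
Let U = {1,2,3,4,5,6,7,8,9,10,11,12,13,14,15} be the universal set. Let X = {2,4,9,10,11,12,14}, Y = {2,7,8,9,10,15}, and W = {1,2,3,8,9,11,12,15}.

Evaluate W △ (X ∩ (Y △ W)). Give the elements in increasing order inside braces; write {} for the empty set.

Y △ W = {1,3,7,10,11,12}
X ∩ (Y △ W) = {10,11,12}
W △ (X ∩ (Y △ W)) = {1,2,3,8,9,10,15}

{1,2,3,8,9,10,15}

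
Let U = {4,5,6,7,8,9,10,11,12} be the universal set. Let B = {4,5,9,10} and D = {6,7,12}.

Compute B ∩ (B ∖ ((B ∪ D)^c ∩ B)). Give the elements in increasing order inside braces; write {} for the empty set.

B ∪ D = {4,5,6,7,9,10,12}
(B ∪ D)^c = {8,11}
(B ∪ D)^c ∩ B = {}
B ∖ ((B ∪ D)^c ∩ B) = {4,5,9,10}
B ∩ (B ∖ ((B ∪ D)^c ∩ B)) = {4,5,9,10}

{4,5,9,10}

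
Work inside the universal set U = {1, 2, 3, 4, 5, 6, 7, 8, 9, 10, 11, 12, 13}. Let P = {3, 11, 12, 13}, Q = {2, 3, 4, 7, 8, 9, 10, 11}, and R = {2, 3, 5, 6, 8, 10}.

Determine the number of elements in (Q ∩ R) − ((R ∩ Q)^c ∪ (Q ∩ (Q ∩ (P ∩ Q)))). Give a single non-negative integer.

Q ∩ R = {2, 3, 8, 10}
R ∩ Q = {2, 3, 8, 10}
(R ∩ Q)^c = {1, 4, 5, 6, 7, 9, 11, 12, 13}
P ∩ Q = {3, 11}
Q ∩ (P ∩ Q) = {3, 11}
Q ∩ (Q ∩ (P ∩ Q)) = {3, 11}
(R ∩ Q)^c ∪ (Q ∩ (Q ∩ (P ∩ Q))) = {1, 3, 4, 5, 6, 7, 9, 11, 12, 13}
(Q ∩ R) − ((R ∩ Q)^c ∪ (Q ∩ (Q ∩ (P ∩ Q)))) = {2, 8, 10}
|(Q ∩ R) − ((R ∩ Q)^c ∪ (Q ∩ (Q ∩ (P ∩ Q))))| = 3

3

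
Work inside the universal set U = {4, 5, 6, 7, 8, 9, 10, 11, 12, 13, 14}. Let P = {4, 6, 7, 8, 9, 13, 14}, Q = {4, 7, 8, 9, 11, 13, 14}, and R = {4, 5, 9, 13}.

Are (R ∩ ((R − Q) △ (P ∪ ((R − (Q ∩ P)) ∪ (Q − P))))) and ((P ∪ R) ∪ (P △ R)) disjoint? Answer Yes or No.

No

R − Q = {5}
Q ∩ P = {4, 7, 8, 9, 13, 14}
R − (Q ∩ P) = {5}
Q − P = {11}
(R − (Q ∩ P)) ∪ (Q − P) = {5, 11}
P ∪ ((R − (Q ∩ P)) ∪ (Q − P)) = {4, 5, 6, 7, 8, 9, 11, 13, 14}
(R − Q) △ (P ∪ ((R − (Q ∩ P)) ∪ (Q − P))) = {4, 6, 7, 8, 9, 11, 13, 14}
R ∩ ((R − Q) △ (P ∪ ((R − (Q ∩ P)) ∪ (Q − P)))) = {4, 9, 13}
P ∪ R = {4, 5, 6, 7, 8, 9, 13, 14}
P △ R = {5, 6, 7, 8, 14}
(P ∪ R) ∪ (P △ R) = {4, 5, 6, 7, 8, 9, 13, 14}
4 lies in both, so they are not disjoint.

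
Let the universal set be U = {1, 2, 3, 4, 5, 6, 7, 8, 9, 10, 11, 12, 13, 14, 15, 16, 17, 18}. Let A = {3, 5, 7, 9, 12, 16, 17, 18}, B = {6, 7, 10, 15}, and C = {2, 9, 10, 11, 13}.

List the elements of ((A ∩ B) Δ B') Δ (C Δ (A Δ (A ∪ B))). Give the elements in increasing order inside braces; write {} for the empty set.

{1, 3, 4, 5, 6, 7, 8, 12, 14, 15, 16, 17, 18}

A ∩ B = {7}
B' = {1, 2, 3, 4, 5, 8, 9, 11, 12, 13, 14, 16, 17, 18}
(A ∩ B) Δ B' = {1, 2, 3, 4, 5, 7, 8, 9, 11, 12, 13, 14, 16, 17, 18}
A ∪ B = {3, 5, 6, 7, 9, 10, 12, 15, 16, 17, 18}
A Δ (A ∪ B) = {6, 10, 15}
C Δ (A Δ (A ∪ B)) = {2, 6, 9, 11, 13, 15}
((A ∩ B) Δ B') Δ (C Δ (A Δ (A ∪ B))) = {1, 3, 4, 5, 6, 7, 8, 12, 14, 15, 16, 17, 18}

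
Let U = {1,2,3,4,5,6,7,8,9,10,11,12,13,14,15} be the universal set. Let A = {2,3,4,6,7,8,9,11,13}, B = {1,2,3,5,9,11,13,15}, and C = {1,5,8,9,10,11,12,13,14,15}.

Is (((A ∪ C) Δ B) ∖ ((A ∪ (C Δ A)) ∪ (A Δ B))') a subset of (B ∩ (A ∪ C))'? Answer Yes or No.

A ∪ C = {1,2,3,4,5,6,7,8,9,10,11,12,13,14,15}
(A ∪ C) Δ B = {4,6,7,8,10,12,14}
C Δ A = {1,2,3,4,5,6,7,10,12,14,15}
A ∪ (C Δ A) = {1,2,3,4,5,6,7,8,9,10,11,12,13,14,15}
A Δ B = {1,4,5,6,7,8,15}
(A ∪ (C Δ A)) ∪ (A Δ B) = {1,2,3,4,5,6,7,8,9,10,11,12,13,14,15}
((A ∪ (C Δ A)) ∪ (A Δ B))' = {}
((A ∪ C) Δ B) ∖ ((A ∪ (C Δ A)) ∪ (A Δ B))' = {4,6,7,8,10,12,14}
B ∩ (A ∪ C) = {1,2,3,5,9,11,13,15}
(B ∩ (A ∪ C))' = {4,6,7,8,10,12,14}
Every element of {4,6,7,8,10,12,14} is in {4,6,7,8,10,12,14}, so ((A ∪ C) Δ B) ∖ ((A ∪ (C Δ A)) ∪ (A Δ B))' ⊆ (B ∩ (A ∪ C))'.

Yes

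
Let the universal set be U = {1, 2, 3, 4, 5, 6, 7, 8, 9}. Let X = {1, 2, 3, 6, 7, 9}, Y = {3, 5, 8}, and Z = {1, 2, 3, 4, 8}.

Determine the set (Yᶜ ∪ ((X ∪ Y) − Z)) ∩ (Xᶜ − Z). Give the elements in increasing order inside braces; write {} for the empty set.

{5}

Yᶜ = {1, 2, 4, 6, 7, 9}
X ∪ Y = {1, 2, 3, 5, 6, 7, 8, 9}
(X ∪ Y) − Z = {5, 6, 7, 9}
Yᶜ ∪ ((X ∪ Y) − Z) = {1, 2, 4, 5, 6, 7, 9}
Xᶜ = {4, 5, 8}
Xᶜ − Z = {5}
(Yᶜ ∪ ((X ∪ Y) − Z)) ∩ (Xᶜ − Z) = {5}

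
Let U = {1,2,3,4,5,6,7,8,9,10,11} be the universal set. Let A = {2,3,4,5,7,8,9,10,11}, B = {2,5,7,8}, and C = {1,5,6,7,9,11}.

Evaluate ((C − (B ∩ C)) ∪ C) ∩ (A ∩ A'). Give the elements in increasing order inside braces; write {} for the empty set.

B ∩ C = {5,7}
C − (B ∩ C) = {1,6,9,11}
(C − (B ∩ C)) ∪ C = {1,5,6,7,9,11}
A' = {1,6}
A ∩ A' = {}
((C − (B ∩ C)) ∪ C) ∩ (A ∩ A') = {}

{}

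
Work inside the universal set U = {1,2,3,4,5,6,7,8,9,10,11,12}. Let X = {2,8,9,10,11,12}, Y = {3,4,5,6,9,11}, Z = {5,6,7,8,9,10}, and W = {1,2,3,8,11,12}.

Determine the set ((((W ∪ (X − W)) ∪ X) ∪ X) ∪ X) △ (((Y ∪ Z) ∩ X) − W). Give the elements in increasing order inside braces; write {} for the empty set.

X − W = {9,10}
W ∪ (X − W) = {1,2,3,8,9,10,11,12}
(W ∪ (X − W)) ∪ X = {1,2,3,8,9,10,11,12}
((W ∪ (X − W)) ∪ X) ∪ X = {1,2,3,8,9,10,11,12}
(((W ∪ (X − W)) ∪ X) ∪ X) ∪ X = {1,2,3,8,9,10,11,12}
Y ∪ Z = {3,4,5,6,7,8,9,10,11}
(Y ∪ Z) ∩ X = {8,9,10,11}
((Y ∪ Z) ∩ X) − W = {9,10}
((((W ∪ (X − W)) ∪ X) ∪ X) ∪ X) △ (((Y ∪ Z) ∩ X) − W) = {1,2,3,8,11,12}

{1,2,3,8,11,12}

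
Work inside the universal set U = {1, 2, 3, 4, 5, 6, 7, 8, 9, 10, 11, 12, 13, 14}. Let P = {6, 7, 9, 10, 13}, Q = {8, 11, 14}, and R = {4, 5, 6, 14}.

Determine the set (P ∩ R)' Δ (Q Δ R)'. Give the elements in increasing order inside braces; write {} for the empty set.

P ∩ R = {6}
(P ∩ R)' = {1, 2, 3, 4, 5, 7, 8, 9, 10, 11, 12, 13, 14}
Q Δ R = {4, 5, 6, 8, 11}
(Q Δ R)' = {1, 2, 3, 7, 9, 10, 12, 13, 14}
(P ∩ R)' Δ (Q Δ R)' = {4, 5, 8, 11}

{4, 5, 8, 11}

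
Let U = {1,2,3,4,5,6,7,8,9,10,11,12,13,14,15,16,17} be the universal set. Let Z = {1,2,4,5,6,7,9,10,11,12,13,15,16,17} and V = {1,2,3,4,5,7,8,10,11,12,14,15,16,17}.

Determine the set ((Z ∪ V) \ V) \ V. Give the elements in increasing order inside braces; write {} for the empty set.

Z ∪ V = {1,2,3,4,5,6,7,8,9,10,11,12,13,14,15,16,17}
(Z ∪ V) \ V = {6,9,13}
((Z ∪ V) \ V) \ V = {6,9,13}

{6,9,13}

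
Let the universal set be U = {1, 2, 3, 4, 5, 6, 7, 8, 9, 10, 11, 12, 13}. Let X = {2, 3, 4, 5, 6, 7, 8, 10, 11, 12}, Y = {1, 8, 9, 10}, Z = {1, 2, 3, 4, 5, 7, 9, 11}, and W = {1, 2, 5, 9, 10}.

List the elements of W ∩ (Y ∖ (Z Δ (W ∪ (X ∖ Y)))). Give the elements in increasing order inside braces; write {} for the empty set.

{1, 9}

X ∖ Y = {2, 3, 4, 5, 6, 7, 11, 12}
W ∪ (X ∖ Y) = {1, 2, 3, 4, 5, 6, 7, 9, 10, 11, 12}
Z Δ (W ∪ (X ∖ Y)) = {6, 10, 12}
Y ∖ (Z Δ (W ∪ (X ∖ Y))) = {1, 8, 9}
W ∩ (Y ∖ (Z Δ (W ∪ (X ∖ Y)))) = {1, 9}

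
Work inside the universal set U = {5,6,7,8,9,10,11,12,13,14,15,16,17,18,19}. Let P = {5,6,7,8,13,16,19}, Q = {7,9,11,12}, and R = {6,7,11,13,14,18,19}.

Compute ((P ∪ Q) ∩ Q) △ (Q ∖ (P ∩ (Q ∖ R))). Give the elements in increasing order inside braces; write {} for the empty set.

P ∪ Q = {5,6,7,8,9,11,12,13,16,19}
(P ∪ Q) ∩ Q = {7,9,11,12}
Q ∖ R = {9,12}
P ∩ (Q ∖ R) = {}
Q ∖ (P ∩ (Q ∖ R)) = {7,9,11,12}
((P ∪ Q) ∩ Q) △ (Q ∖ (P ∩ (Q ∖ R))) = {}

{}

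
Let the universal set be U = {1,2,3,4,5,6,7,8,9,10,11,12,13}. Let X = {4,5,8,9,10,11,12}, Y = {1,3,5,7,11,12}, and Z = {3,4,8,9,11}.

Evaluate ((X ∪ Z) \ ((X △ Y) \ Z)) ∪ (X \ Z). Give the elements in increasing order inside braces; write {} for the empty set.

{3,4,5,8,9,10,11,12}

X ∪ Z = {3,4,5,8,9,10,11,12}
X △ Y = {1,3,4,7,8,9,10}
(X △ Y) \ Z = {1,7,10}
(X ∪ Z) \ ((X △ Y) \ Z) = {3,4,5,8,9,11,12}
X \ Z = {5,10,12}
((X ∪ Z) \ ((X △ Y) \ Z)) ∪ (X \ Z) = {3,4,5,8,9,10,11,12}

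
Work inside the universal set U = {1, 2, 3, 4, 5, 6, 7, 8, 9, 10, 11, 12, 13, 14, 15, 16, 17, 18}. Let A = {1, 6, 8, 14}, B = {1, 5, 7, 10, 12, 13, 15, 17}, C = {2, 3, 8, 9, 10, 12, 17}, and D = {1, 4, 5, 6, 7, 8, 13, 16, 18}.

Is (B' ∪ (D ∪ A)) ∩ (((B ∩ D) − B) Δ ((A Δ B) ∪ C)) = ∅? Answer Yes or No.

No

B' = {2, 3, 4, 6, 8, 9, 11, 14, 16, 18}
D ∪ A = {1, 4, 5, 6, 7, 8, 13, 14, 16, 18}
B' ∪ (D ∪ A) = {1, 2, 3, 4, 5, 6, 7, 8, 9, 11, 13, 14, 16, 18}
B ∩ D = {1, 5, 7, 13}
(B ∩ D) − B = {}
A Δ B = {5, 6, 7, 8, 10, 12, 13, 14, 15, 17}
(A Δ B) ∪ C = {2, 3, 5, 6, 7, 8, 9, 10, 12, 13, 14, 15, 17}
((B ∩ D) − B) Δ ((A Δ B) ∪ C) = {2, 3, 5, 6, 7, 8, 9, 10, 12, 13, 14, 15, 17}
2 lies in both, so they are not disjoint.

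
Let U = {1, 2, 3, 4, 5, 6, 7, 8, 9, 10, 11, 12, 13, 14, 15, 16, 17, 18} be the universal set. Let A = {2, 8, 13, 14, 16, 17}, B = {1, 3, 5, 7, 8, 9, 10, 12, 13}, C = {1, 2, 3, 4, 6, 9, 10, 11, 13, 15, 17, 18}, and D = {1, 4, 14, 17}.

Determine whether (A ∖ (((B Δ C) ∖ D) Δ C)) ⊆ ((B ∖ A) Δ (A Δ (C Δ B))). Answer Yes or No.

No

B Δ C = {2, 4, 5, 6, 7, 8, 11, 12, 15, 17, 18}
(B Δ C) ∖ D = {2, 5, 6, 7, 8, 11, 12, 15, 18}
((B Δ C) ∖ D) Δ C = {1, 3, 4, 5, 7, 8, 9, 10, 12, 13, 17}
A ∖ (((B Δ C) ∖ D) Δ C) = {2, 14, 16}
B ∖ A = {1, 3, 5, 7, 9, 10, 12}
C Δ B = {2, 4, 5, 6, 7, 8, 11, 12, 15, 17, 18}
A Δ (C Δ B) = {4, 5, 6, 7, 11, 12, 13, 14, 15, 16, 18}
(B ∖ A) Δ (A Δ (C Δ B)) = {1, 3, 4, 6, 9, 10, 11, 13, 14, 15, 16, 18}
2 ∈ A ∖ (((B Δ C) ∖ D) Δ C) but 2 ∉ (B ∖ A) Δ (A Δ (C Δ B)), so the inclusion fails.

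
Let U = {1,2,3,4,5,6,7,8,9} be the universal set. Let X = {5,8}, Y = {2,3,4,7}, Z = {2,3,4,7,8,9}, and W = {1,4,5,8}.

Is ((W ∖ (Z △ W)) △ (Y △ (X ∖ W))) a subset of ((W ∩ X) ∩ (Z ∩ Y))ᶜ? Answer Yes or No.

Yes

Z △ W = {1,2,3,5,7,9}
W ∖ (Z △ W) = {4,8}
X ∖ W = {}
Y △ (X ∖ W) = {2,3,4,7}
(W ∖ (Z △ W)) △ (Y △ (X ∖ W)) = {2,3,7,8}
W ∩ X = {5,8}
Z ∩ Y = {2,3,4,7}
(W ∩ X) ∩ (Z ∩ Y) = {}
((W ∩ X) ∩ (Z ∩ Y))ᶜ = {1,2,3,4,5,6,7,8,9}
Every element of {2,3,7,8} is in {1,2,3,4,5,6,7,8,9}, so (W ∖ (Z △ W)) △ (Y △ (X ∖ W)) ⊆ ((W ∩ X) ∩ (Z ∩ Y))ᶜ.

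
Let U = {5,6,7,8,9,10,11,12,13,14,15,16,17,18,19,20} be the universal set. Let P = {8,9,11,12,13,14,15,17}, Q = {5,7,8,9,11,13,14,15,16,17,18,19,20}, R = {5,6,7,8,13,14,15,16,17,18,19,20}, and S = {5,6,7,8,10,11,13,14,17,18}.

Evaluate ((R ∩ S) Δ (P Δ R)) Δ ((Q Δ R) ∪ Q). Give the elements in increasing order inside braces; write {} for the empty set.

{5,6,7,12,15,18}

R ∩ S = {5,6,7,8,13,14,17,18}
P Δ R = {5,6,7,9,11,12,16,18,19,20}
(R ∩ S) Δ (P Δ R) = {8,9,11,12,13,14,16,17,19,20}
Q Δ R = {6,9,11}
(Q Δ R) ∪ Q = {5,6,7,8,9,11,13,14,15,16,17,18,19,20}
((R ∩ S) Δ (P Δ R)) Δ ((Q Δ R) ∪ Q) = {5,6,7,12,15,18}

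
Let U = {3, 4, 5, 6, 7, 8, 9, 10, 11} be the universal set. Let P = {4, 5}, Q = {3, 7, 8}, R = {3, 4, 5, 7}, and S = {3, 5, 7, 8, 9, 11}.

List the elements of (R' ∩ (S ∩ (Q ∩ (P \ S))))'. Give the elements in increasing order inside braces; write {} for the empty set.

{3, 4, 5, 6, 7, 8, 9, 10, 11}

R' = {6, 8, 9, 10, 11}
P \ S = {4}
Q ∩ (P \ S) = {}
S ∩ (Q ∩ (P \ S)) = {}
R' ∩ (S ∩ (Q ∩ (P \ S))) = {}
(R' ∩ (S ∩ (Q ∩ (P \ S))))' = {3, 4, 5, 6, 7, 8, 9, 10, 11}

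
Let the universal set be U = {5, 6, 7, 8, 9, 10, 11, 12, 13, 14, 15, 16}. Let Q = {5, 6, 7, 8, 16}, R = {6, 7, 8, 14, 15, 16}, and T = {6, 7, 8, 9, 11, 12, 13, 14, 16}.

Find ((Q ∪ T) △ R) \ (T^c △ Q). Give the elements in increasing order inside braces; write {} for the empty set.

Q ∪ T = {5, 6, 7, 8, 9, 11, 12, 13, 14, 16}
(Q ∪ T) △ R = {5, 9, 11, 12, 13, 15}
T^c = {5, 10, 15}
T^c △ Q = {6, 7, 8, 10, 15, 16}
((Q ∪ T) △ R) \ (T^c △ Q) = {5, 9, 11, 12, 13}

{5, 9, 11, 12, 13}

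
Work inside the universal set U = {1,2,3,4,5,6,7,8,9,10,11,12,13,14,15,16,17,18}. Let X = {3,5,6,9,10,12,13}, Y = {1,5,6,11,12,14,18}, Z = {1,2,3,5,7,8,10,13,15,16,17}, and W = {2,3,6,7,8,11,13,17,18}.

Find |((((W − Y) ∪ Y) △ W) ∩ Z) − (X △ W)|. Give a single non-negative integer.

1

W − Y = {2,3,7,8,13,17}
(W − Y) ∪ Y = {1,2,3,5,6,7,8,11,12,13,14,17,18}
((W − Y) ∪ Y) △ W = {1,5,12,14}
(((W − Y) ∪ Y) △ W) ∩ Z = {1,5}
X △ W = {2,5,7,8,9,10,11,12,17,18}
((((W − Y) ∪ Y) △ W) ∩ Z) − (X △ W) = {1}
|((((W − Y) ∪ Y) △ W) ∩ Z) − (X △ W)| = 1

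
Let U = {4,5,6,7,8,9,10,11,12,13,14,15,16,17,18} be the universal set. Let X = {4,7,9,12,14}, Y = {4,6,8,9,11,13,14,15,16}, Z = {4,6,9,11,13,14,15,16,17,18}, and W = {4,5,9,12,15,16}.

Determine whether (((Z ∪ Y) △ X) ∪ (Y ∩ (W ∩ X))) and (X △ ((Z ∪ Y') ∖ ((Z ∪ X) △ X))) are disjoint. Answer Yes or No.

Yes

Z ∪ Y = {4,6,8,9,11,13,14,15,16,17,18}
(Z ∪ Y) △ X = {6,7,8,11,12,13,15,16,17,18}
W ∩ X = {4,9,12}
Y ∩ (W ∩ X) = {4,9}
((Z ∪ Y) △ X) ∪ (Y ∩ (W ∩ X)) = {4,6,7,8,9,11,12,13,15,16,17,18}
Y' = {5,7,10,12,17,18}
Z ∪ Y' = {4,5,6,7,9,10,11,12,13,14,15,16,17,18}
Z ∪ X = {4,6,7,9,11,12,13,14,15,16,17,18}
(Z ∪ X) △ X = {6,11,13,15,16,17,18}
(Z ∪ Y') ∖ ((Z ∪ X) △ X) = {4,5,7,9,10,12,14}
X △ ((Z ∪ Y') ∖ ((Z ∪ X) △ X)) = {5,10}
{4,6,7,8,9,11,12,13,15,16,17,18} and {5,10} share no elements.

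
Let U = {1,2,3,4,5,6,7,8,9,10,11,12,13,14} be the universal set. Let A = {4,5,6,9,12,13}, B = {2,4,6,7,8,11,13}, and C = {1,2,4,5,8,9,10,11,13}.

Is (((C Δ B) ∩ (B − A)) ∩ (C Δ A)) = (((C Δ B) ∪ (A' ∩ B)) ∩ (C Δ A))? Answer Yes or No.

No

C Δ B = {1,5,6,7,9,10}
B − A = {2,7,8,11}
(C Δ B) ∩ (B − A) = {7}
C Δ A = {1,2,6,8,10,11,12}
((C Δ B) ∩ (B − A)) ∩ (C Δ A) = {}
A' = {1,2,3,7,8,10,11,14}
A' ∩ B = {2,7,8,11}
(C Δ B) ∪ (A' ∩ B) = {1,2,5,6,7,8,9,10,11}
((C Δ B) ∪ (A' ∩ B)) ∩ (C Δ A) = {1,2,6,8,10,11}
1 ∈ ((C Δ B) ∪ (A' ∩ B)) ∩ (C Δ A) but 1 ∉ ((C Δ B) ∩ (B − A)) ∩ (C Δ A), so they differ.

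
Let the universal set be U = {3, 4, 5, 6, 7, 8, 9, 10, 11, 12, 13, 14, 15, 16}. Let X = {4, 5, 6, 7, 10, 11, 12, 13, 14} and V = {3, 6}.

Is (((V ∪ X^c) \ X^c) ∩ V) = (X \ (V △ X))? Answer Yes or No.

Yes

X^c = {3, 8, 9, 15, 16}
V ∪ X^c = {3, 6, 8, 9, 15, 16}
(V ∪ X^c) \ X^c = {6}
((V ∪ X^c) \ X^c) ∩ V = {6}
V △ X = {3, 4, 5, 7, 10, 11, 12, 13, 14}
X \ (V △ X) = {6}
Both equal {6}, so ((V ∪ X^c) \ X^c) ∩ V = X \ (V △ X).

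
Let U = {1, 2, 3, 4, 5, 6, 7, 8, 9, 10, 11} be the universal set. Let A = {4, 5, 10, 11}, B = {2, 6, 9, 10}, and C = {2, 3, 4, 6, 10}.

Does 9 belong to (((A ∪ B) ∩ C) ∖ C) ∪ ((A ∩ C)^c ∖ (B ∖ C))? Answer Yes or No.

9 ∉ A and 9 ∈ B, so 9 ∈ A ∪ B
9 ∈ (A ∪ B) and 9 ∉ C, so 9 ∉ (A ∪ B) ∩ C
9 ∉ ((A ∪ B) ∩ C) and 9 ∉ C, so 9 ∉ ((A ∪ B) ∩ C) ∖ C
9 ∉ A and 9 ∉ C, so 9 ∉ A ∩ C
9 ∈ (A ∩ C)^c since 9 ∉ (A ∩ C)
9 ∈ B and 9 ∉ C, so 9 ∈ B ∖ C
9 ∈ (A ∩ C)^c and 9 ∈ (B ∖ C), so 9 ∉ (A ∩ C)^c ∖ (B ∖ C)
9 ∉ (((A ∪ B) ∩ C) ∖ C) and 9 ∉ ((A ∩ C)^c ∖ (B ∖ C)), so 9 ∉ (((A ∪ B) ∩ C) ∖ C) ∪ ((A ∩ C)^c ∖ (B ∖ C))

No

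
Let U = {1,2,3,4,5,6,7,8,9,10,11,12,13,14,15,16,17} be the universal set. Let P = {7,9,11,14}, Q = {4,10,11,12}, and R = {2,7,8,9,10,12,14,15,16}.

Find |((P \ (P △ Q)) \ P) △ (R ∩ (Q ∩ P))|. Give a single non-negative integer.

0

P △ Q = {4,7,9,10,12,14}
P \ (P △ Q) = {11}
(P \ (P △ Q)) \ P = {}
Q ∩ P = {11}
R ∩ (Q ∩ P) = {}
((P \ (P △ Q)) \ P) △ (R ∩ (Q ∩ P)) = {}
|((P \ (P △ Q)) \ P) △ (R ∩ (Q ∩ P))| = 0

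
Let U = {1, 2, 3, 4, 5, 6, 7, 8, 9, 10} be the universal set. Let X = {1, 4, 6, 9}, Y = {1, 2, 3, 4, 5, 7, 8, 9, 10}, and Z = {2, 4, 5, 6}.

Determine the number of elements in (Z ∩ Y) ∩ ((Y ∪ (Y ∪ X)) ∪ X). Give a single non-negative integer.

3

Z ∩ Y = {2, 4, 5}
Y ∪ X = {1, 2, 3, 4, 5, 6, 7, 8, 9, 10}
Y ∪ (Y ∪ X) = {1, 2, 3, 4, 5, 6, 7, 8, 9, 10}
(Y ∪ (Y ∪ X)) ∪ X = {1, 2, 3, 4, 5, 6, 7, 8, 9, 10}
(Z ∩ Y) ∩ ((Y ∪ (Y ∪ X)) ∪ X) = {2, 4, 5}
|(Z ∩ Y) ∩ ((Y ∪ (Y ∪ X)) ∪ X)| = 3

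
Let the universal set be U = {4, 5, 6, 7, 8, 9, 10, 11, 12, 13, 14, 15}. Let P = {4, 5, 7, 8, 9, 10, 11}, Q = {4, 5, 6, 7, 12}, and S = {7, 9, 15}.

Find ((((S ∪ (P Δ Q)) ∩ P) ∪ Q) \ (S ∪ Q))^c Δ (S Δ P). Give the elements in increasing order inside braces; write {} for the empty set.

P Δ Q = {6, 8, 9, 10, 11, 12}
S ∪ (P Δ Q) = {6, 7, 8, 9, 10, 11, 12, 15}
(S ∪ (P Δ Q)) ∩ P = {7, 8, 9, 10, 11}
((S ∪ (P Δ Q)) ∩ P) ∪ Q = {4, 5, 6, 7, 8, 9, 10, 11, 12}
S ∪ Q = {4, 5, 6, 7, 9, 12, 15}
(((S ∪ (P Δ Q)) ∩ P) ∪ Q) \ (S ∪ Q) = {8, 10, 11}
((((S ∪ (P Δ Q)) ∩ P) ∪ Q) \ (S ∪ Q))^c = {4, 5, 6, 7, 9, 12, 13, 14, 15}
S Δ P = {4, 5, 8, 10, 11, 15}
((((S ∪ (P Δ Q)) ∩ P) ∪ Q) \ (S ∪ Q))^c Δ (S Δ P) = {6, 7, 8, 9, 10, 11, 12, 13, 14}

{6, 7, 8, 9, 10, 11, 12, 13, 14}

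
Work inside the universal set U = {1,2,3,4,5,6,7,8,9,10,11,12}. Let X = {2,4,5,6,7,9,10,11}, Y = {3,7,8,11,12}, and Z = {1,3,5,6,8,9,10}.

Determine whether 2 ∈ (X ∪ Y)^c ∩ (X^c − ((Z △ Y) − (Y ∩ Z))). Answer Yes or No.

No

2 ∈ X and 2 ∉ Y, so 2 ∈ X ∪ Y
2 ∉ (X ∪ Y)^c since 2 ∈ (X ∪ Y)
2 ∈ X, so 2 ∉ X^c
2 ∉ Z and 2 ∉ Y, so 2 ∉ Z △ Y
2 ∉ Y and 2 ∉ Z, so 2 ∉ Y ∩ Z
2 ∉ (Z △ Y) and 2 ∉ (Y ∩ Z), so 2 ∉ (Z △ Y) − (Y ∩ Z)
2 ∉ X^c and 2 ∉ ((Z △ Y) − (Y ∩ Z)), so 2 ∉ X^c − ((Z △ Y) − (Y ∩ Z))
2 ∉ (X ∪ Y)^c and 2 ∉ (X^c − ((Z △ Y) − (Y ∩ Z))), so 2 ∉ (X ∪ Y)^c ∩ (X^c − ((Z △ Y) − (Y ∩ Z)))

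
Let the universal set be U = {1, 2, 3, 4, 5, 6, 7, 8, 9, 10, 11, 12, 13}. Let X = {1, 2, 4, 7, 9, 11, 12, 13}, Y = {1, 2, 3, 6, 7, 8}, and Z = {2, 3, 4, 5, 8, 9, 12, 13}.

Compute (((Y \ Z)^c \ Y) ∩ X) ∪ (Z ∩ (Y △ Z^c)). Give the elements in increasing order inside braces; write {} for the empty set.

{2, 3, 4, 8, 9, 11, 12, 13}

Y \ Z = {1, 6, 7}
(Y \ Z)^c = {2, 3, 4, 5, 8, 9, 10, 11, 12, 13}
(Y \ Z)^c \ Y = {4, 5, 9, 10, 11, 12, 13}
((Y \ Z)^c \ Y) ∩ X = {4, 9, 11, 12, 13}
Z^c = {1, 6, 7, 10, 11}
Y △ Z^c = {2, 3, 8, 10, 11}
Z ∩ (Y △ Z^c) = {2, 3, 8}
(((Y \ Z)^c \ Y) ∩ X) ∪ (Z ∩ (Y △ Z^c)) = {2, 3, 4, 8, 9, 11, 12, 13}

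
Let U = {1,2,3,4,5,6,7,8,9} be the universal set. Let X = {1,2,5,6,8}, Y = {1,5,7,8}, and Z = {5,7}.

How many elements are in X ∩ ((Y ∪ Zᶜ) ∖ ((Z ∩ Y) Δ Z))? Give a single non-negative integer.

Zᶜ = {1,2,3,4,6,8,9}
Y ∪ Zᶜ = {1,2,3,4,5,6,7,8,9}
Z ∩ Y = {5,7}
(Z ∩ Y) Δ Z = {}
(Y ∪ Zᶜ) ∖ ((Z ∩ Y) Δ Z) = {1,2,3,4,5,6,7,8,9}
X ∩ ((Y ∪ Zᶜ) ∖ ((Z ∩ Y) Δ Z)) = {1,2,5,6,8}
|X ∩ ((Y ∪ Zᶜ) ∖ ((Z ∩ Y) Δ Z))| = 5

5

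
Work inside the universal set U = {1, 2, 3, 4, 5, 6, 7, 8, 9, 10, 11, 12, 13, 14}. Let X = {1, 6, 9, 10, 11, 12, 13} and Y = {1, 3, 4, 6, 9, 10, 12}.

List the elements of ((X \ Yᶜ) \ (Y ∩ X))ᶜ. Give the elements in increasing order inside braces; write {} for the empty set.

Yᶜ = {2, 5, 7, 8, 11, 13, 14}
X \ Yᶜ = {1, 6, 9, 10, 12}
Y ∩ X = {1, 6, 9, 10, 12}
(X \ Yᶜ) \ (Y ∩ X) = {}
((X \ Yᶜ) \ (Y ∩ X))ᶜ = {1, 2, 3, 4, 5, 6, 7, 8, 9, 10, 11, 12, 13, 14}

{1, 2, 3, 4, 5, 6, 7, 8, 9, 10, 11, 12, 13, 14}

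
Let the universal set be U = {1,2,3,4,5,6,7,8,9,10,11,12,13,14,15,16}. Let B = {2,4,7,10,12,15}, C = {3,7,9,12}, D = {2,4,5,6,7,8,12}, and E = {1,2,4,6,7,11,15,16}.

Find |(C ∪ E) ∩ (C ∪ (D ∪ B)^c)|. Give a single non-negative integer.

C ∪ E = {1,2,3,4,6,7,9,11,12,15,16}
D ∪ B = {2,4,5,6,7,8,10,12,15}
(D ∪ B)^c = {1,3,9,11,13,14,16}
C ∪ (D ∪ B)^c = {1,3,7,9,11,12,13,14,16}
(C ∪ E) ∩ (C ∪ (D ∪ B)^c) = {1,3,7,9,11,12,16}
|(C ∪ E) ∩ (C ∪ (D ∪ B)^c)| = 7

7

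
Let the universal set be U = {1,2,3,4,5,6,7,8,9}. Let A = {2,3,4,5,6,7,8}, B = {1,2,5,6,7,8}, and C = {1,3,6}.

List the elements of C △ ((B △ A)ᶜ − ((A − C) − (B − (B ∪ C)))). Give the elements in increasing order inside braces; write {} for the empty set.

B △ A = {1,3,4}
(B △ A)ᶜ = {2,5,6,7,8,9}
A − C = {2,4,5,7,8}
B ∪ C = {1,2,3,5,6,7,8}
B − (B ∪ C) = {}
(A − C) − (B − (B ∪ C)) = {2,4,5,7,8}
(B △ A)ᶜ − ((A − C) − (B − (B ∪ C))) = {6,9}
C △ ((B △ A)ᶜ − ((A − C) − (B − (B ∪ C)))) = {1,3,9}

{1,3,9}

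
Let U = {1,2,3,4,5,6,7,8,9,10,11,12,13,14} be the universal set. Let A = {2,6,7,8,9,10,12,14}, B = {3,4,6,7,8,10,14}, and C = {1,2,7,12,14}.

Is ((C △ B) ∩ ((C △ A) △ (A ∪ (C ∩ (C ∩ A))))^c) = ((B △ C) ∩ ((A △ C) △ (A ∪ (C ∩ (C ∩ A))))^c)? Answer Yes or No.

C △ B = {1,2,3,4,6,8,10,12}
C △ A = {1,6,8,9,10}
C ∩ A = {2,7,12,14}
C ∩ (C ∩ A) = {2,7,12,14}
A ∪ (C ∩ (C ∩ A)) = {2,6,7,8,9,10,12,14}
(C △ A) △ (A ∪ (C ∩ (C ∩ A))) = {1,2,7,12,14}
((C △ A) △ (A ∪ (C ∩ (C ∩ A))))^c = {3,4,5,6,8,9,10,11,13}
(C △ B) ∩ ((C △ A) △ (A ∪ (C ∩ (C ∩ A))))^c = {3,4,6,8,10}
B △ C = {1,2,3,4,6,8,10,12}
A △ C = {1,6,8,9,10}
(A △ C) △ (A ∪ (C ∩ (C ∩ A))) = {1,2,7,12,14}
((A △ C) △ (A ∪ (C ∩ (C ∩ A))))^c = {3,4,5,6,8,9,10,11,13}
(B △ C) ∩ ((A △ C) △ (A ∪ (C ∩ (C ∩ A))))^c = {3,4,6,8,10}
Both equal {3,4,6,8,10}, so (C △ B) ∩ ((C △ A) △ (A ∪ (C ∩ (C ∩ A))))^c = (B △ C) ∩ ((A △ C) △ (A ∪ (C ∩ (C ∩ A))))^c.

Yes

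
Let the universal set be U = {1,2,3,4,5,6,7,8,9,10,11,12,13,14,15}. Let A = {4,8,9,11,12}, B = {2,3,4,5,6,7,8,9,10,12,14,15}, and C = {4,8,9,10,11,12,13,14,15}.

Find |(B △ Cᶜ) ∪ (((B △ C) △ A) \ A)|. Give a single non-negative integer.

Cᶜ = {1,2,3,5,6,7}
B △ Cᶜ = {1,4,8,9,10,12,14,15}
B △ C = {2,3,5,6,7,11,13}
(B △ C) △ A = {2,3,4,5,6,7,8,9,12,13}
((B △ C) △ A) \ A = {2,3,5,6,7,13}
(B △ Cᶜ) ∪ (((B △ C) △ A) \ A) = {1,2,3,4,5,6,7,8,9,10,12,13,14,15}
|(B △ Cᶜ) ∪ (((B △ C) △ A) \ A)| = 14

14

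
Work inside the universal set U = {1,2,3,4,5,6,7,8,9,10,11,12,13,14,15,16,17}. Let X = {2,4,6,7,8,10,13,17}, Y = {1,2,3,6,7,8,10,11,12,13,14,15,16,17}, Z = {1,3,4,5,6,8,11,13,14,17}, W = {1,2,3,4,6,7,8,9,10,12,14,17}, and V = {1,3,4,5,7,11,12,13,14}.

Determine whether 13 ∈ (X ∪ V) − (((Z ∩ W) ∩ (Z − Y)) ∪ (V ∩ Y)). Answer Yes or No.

13 ∈ X and 13 ∈ V, so 13 ∈ X ∪ V
13 ∈ Z and 13 ∉ W, so 13 ∉ Z ∩ W
13 ∈ Z and 13 ∈ Y, so 13 ∉ Z − Y
13 ∉ (Z ∩ W) and 13 ∉ (Z − Y), so 13 ∉ (Z ∩ W) ∩ (Z − Y)
13 ∈ V and 13 ∈ Y, so 13 ∈ V ∩ Y
13 ∉ ((Z ∩ W) ∩ (Z − Y)) and 13 ∈ (V ∩ Y), so 13 ∈ ((Z ∩ W) ∩ (Z − Y)) ∪ (V ∩ Y)
13 ∈ (X ∪ V) and 13 ∈ (((Z ∩ W) ∩ (Z − Y)) ∪ (V ∩ Y)), so 13 ∉ (X ∪ V) − (((Z ∩ W) ∩ (Z − Y)) ∪ (V ∩ Y))

No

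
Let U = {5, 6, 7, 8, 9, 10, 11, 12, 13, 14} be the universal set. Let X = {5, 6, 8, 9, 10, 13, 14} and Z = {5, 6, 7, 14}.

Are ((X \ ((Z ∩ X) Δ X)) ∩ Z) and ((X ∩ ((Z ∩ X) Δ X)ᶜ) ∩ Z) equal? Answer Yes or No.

Z ∩ X = {5, 6, 14}
(Z ∩ X) Δ X = {8, 9, 10, 13}
X \ ((Z ∩ X) Δ X) = {5, 6, 14}
(X \ ((Z ∩ X) Δ X)) ∩ Z = {5, 6, 14}
((Z ∩ X) Δ X)ᶜ = {5, 6, 7, 11, 12, 14}
X ∩ ((Z ∩ X) Δ X)ᶜ = {5, 6, 14}
(X ∩ ((Z ∩ X) Δ X)ᶜ) ∩ Z = {5, 6, 14}
Both equal {5, 6, 14}, so (X \ ((Z ∩ X) Δ X)) ∩ Z = (X ∩ ((Z ∩ X) Δ X)ᶜ) ∩ Z.

Yes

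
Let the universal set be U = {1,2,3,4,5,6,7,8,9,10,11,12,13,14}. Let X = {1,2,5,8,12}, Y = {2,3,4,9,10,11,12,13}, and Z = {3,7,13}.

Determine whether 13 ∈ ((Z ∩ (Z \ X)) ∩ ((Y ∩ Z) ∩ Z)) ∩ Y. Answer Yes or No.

Yes

13 ∈ Z and 13 ∉ X, so 13 ∈ Z \ X
13 ∈ Z and 13 ∈ (Z \ X), so 13 ∈ Z ∩ (Z \ X)
13 ∈ Y and 13 ∈ Z, so 13 ∈ Y ∩ Z
13 ∈ (Y ∩ Z) and 13 ∈ Z, so 13 ∈ (Y ∩ Z) ∩ Z
13 ∈ (Z ∩ (Z \ X)) and 13 ∈ ((Y ∩ Z) ∩ Z), so 13 ∈ (Z ∩ (Z \ X)) ∩ ((Y ∩ Z) ∩ Z)
13 ∈ ((Z ∩ (Z \ X)) ∩ ((Y ∩ Z) ∩ Z)) and 13 ∈ Y, so 13 ∈ ((Z ∩ (Z \ X)) ∩ ((Y ∩ Z) ∩ Z)) ∩ Y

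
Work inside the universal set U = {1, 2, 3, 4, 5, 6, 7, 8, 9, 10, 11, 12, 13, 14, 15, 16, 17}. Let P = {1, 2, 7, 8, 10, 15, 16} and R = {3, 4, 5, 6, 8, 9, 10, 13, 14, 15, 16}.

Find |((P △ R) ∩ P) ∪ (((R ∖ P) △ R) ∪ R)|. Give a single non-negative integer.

P △ R = {1, 2, 3, 4, 5, 6, 7, 9, 13, 14}
(P △ R) ∩ P = {1, 2, 7}
R ∖ P = {3, 4, 5, 6, 9, 13, 14}
(R ∖ P) △ R = {8, 10, 15, 16}
((R ∖ P) △ R) ∪ R = {3, 4, 5, 6, 8, 9, 10, 13, 14, 15, 16}
((P △ R) ∩ P) ∪ (((R ∖ P) △ R) ∪ R) = {1, 2, 3, 4, 5, 6, 7, 8, 9, 10, 13, 14, 15, 16}
|((P △ R) ∩ P) ∪ (((R ∖ P) △ R) ∪ R)| = 14

14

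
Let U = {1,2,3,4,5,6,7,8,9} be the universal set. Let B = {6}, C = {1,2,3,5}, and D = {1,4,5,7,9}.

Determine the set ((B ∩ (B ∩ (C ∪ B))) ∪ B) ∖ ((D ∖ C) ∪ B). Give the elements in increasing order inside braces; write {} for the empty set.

{}

C ∪ B = {1,2,3,5,6}
B ∩ (C ∪ B) = {6}
B ∩ (B ∩ (C ∪ B)) = {6}
(B ∩ (B ∩ (C ∪ B))) ∪ B = {6}
D ∖ C = {4,7,9}
(D ∖ C) ∪ B = {4,6,7,9}
((B ∩ (B ∩ (C ∪ B))) ∪ B) ∖ ((D ∖ C) ∪ B) = {}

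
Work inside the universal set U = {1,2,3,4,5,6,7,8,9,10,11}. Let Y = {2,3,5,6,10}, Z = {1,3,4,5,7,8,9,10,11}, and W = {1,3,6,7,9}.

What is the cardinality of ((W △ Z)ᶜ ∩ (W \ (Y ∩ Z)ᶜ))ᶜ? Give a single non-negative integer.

W △ Z = {4,5,6,8,10,11}
(W △ Z)ᶜ = {1,2,3,7,9}
Y ∩ Z = {3,5,10}
(Y ∩ Z)ᶜ = {1,2,4,6,7,8,9,11}
W \ (Y ∩ Z)ᶜ = {3}
(W △ Z)ᶜ ∩ (W \ (Y ∩ Z)ᶜ) = {3}
((W △ Z)ᶜ ∩ (W \ (Y ∩ Z)ᶜ))ᶜ = {1,2,4,5,6,7,8,9,10,11}
|((W △ Z)ᶜ ∩ (W \ (Y ∩ Z)ᶜ))ᶜ| = 10

10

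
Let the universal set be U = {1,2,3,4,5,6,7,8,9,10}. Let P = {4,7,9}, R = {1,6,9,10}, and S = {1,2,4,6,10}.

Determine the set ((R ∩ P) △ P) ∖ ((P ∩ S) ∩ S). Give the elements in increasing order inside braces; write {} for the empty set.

{7}

R ∩ P = {9}
(R ∩ P) △ P = {4,7}
P ∩ S = {4}
(P ∩ S) ∩ S = {4}
((R ∩ P) △ P) ∖ ((P ∩ S) ∩ S) = {7}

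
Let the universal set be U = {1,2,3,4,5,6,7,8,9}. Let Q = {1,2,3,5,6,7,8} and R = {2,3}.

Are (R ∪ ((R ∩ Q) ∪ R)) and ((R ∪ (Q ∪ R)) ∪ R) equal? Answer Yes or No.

No

R ∩ Q = {2,3}
(R ∩ Q) ∪ R = {2,3}
R ∪ ((R ∩ Q) ∪ R) = {2,3}
Q ∪ R = {1,2,3,5,6,7,8}
R ∪ (Q ∪ R) = {1,2,3,5,6,7,8}
(R ∪ (Q ∪ R)) ∪ R = {1,2,3,5,6,7,8}
1 ∈ (R ∪ (Q ∪ R)) ∪ R but 1 ∉ R ∪ ((R ∩ Q) ∪ R), so they differ.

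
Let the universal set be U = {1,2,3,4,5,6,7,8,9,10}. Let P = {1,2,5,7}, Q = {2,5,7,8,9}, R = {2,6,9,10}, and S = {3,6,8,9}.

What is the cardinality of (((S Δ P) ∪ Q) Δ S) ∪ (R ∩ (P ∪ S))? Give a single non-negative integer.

6

S Δ P = {1,2,3,5,6,7,8,9}
(S Δ P) ∪ Q = {1,2,3,5,6,7,8,9}
((S Δ P) ∪ Q) Δ S = {1,2,5,7}
P ∪ S = {1,2,3,5,6,7,8,9}
R ∩ (P ∪ S) = {2,6,9}
(((S Δ P) ∪ Q) Δ S) ∪ (R ∩ (P ∪ S)) = {1,2,5,6,7,9}
|(((S Δ P) ∪ Q) Δ S) ∪ (R ∩ (P ∪ S))| = 6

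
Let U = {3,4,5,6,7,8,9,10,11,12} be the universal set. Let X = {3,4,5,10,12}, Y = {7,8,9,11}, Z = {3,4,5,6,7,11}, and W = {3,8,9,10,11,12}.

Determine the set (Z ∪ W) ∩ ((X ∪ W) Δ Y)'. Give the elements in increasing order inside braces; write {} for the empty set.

{6,8,9,11}

Z ∪ W = {3,4,5,6,7,8,9,10,11,12}
X ∪ W = {3,4,5,8,9,10,11,12}
(X ∪ W) Δ Y = {3,4,5,7,10,12}
((X ∪ W) Δ Y)' = {6,8,9,11}
(Z ∪ W) ∩ ((X ∪ W) Δ Y)' = {6,8,9,11}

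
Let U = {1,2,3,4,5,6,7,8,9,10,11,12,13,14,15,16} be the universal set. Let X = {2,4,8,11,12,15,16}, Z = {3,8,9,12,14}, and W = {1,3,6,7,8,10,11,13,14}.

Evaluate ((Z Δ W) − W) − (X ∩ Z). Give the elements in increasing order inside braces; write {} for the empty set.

Z Δ W = {1,6,7,9,10,11,12,13}
(Z Δ W) − W = {9,12}
X ∩ Z = {8,12}
((Z Δ W) − W) − (X ∩ Z) = {9}

{9}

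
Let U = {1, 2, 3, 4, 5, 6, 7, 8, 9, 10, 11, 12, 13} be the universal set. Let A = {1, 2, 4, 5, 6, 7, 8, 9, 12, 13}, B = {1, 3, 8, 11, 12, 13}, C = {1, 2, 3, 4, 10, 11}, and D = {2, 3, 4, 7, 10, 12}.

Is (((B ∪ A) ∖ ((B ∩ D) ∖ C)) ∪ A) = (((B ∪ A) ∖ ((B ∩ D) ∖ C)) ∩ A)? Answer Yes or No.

No

B ∪ A = {1, 2, 3, 4, 5, 6, 7, 8, 9, 11, 12, 13}
B ∩ D = {3, 12}
(B ∩ D) ∖ C = {12}
(B ∪ A) ∖ ((B ∩ D) ∖ C) = {1, 2, 3, 4, 5, 6, 7, 8, 9, 11, 13}
((B ∪ A) ∖ ((B ∩ D) ∖ C)) ∪ A = {1, 2, 3, 4, 5, 6, 7, 8, 9, 11, 12, 13}
((B ∪ A) ∖ ((B ∩ D) ∖ C)) ∩ A = {1, 2, 4, 5, 6, 7, 8, 9, 13}
3 ∈ ((B ∪ A) ∖ ((B ∩ D) ∖ C)) ∪ A but 3 ∉ ((B ∪ A) ∖ ((B ∩ D) ∖ C)) ∩ A, so they differ.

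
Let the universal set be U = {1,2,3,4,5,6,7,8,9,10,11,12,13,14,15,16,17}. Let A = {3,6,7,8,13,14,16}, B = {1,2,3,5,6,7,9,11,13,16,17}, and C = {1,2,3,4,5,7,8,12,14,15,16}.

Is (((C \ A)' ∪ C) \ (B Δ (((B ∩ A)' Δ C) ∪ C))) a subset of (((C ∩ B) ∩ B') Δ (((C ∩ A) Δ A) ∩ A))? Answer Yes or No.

No

C \ A = {1,2,4,5,12,15}
(C \ A)' = {3,6,7,8,9,10,11,13,14,16,17}
(C \ A)' ∪ C = {1,2,3,4,5,6,7,8,9,10,11,12,13,14,15,16,17}
B ∩ A = {3,6,7,13,16}
(B ∩ A)' = {1,2,4,5,8,9,10,11,12,14,15,17}
(B ∩ A)' Δ C = {3,7,9,10,11,16,17}
((B ∩ A)' Δ C) ∪ C = {1,2,3,4,5,7,8,9,10,11,12,14,15,16,17}
B Δ (((B ∩ A)' Δ C) ∪ C) = {4,6,8,10,12,13,14,15}
((C \ A)' ∪ C) \ (B Δ (((B ∩ A)' Δ C) ∪ C)) = {1,2,3,5,7,9,11,16,17}
C ∩ B = {1,2,3,5,7,16}
B' = {4,8,10,12,14,15}
(C ∩ B) ∩ B' = {}
C ∩ A = {3,7,8,14,16}
(C ∩ A) Δ A = {6,13}
((C ∩ A) Δ A) ∩ A = {6,13}
((C ∩ B) ∩ B') Δ (((C ∩ A) Δ A) ∩ A) = {6,13}
1 ∈ ((C \ A)' ∪ C) \ (B Δ (((B ∩ A)' Δ C) ∪ C)) but 1 ∉ ((C ∩ B) ∩ B') Δ (((C ∩ A) Δ A) ∩ A), so the inclusion fails.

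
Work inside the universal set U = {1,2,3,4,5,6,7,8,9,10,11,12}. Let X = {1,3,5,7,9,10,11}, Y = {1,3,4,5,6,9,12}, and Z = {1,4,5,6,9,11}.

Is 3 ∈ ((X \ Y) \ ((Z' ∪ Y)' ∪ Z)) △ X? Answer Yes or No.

Yes

3 ∈ X and 3 ∈ Y, so 3 ∉ X \ Y
3 ∉ Z, so 3 ∈ Z'
3 ∈ Z' and 3 ∈ Y, so 3 ∈ Z' ∪ Y
3 ∉ (Z' ∪ Y)' since 3 ∈ (Z' ∪ Y)
3 ∉ (Z' ∪ Y)' and 3 ∉ Z, so 3 ∉ (Z' ∪ Y)' ∪ Z
3 ∉ (X \ Y) and 3 ∉ ((Z' ∪ Y)' ∪ Z), so 3 ∉ (X \ Y) \ ((Z' ∪ Y)' ∪ Z)
3 ∉ ((X \ Y) \ ((Z' ∪ Y)' ∪ Z)) and 3 ∈ X, so 3 ∈ ((X \ Y) \ ((Z' ∪ Y)' ∪ Z)) △ X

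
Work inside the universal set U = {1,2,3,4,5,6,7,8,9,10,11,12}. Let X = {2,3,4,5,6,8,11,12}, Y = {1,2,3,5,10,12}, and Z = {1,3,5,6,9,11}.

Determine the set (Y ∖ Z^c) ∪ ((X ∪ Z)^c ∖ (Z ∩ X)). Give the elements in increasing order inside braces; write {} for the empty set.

Z^c = {2,4,7,8,10,12}
Y ∖ Z^c = {1,3,5}
X ∪ Z = {1,2,3,4,5,6,8,9,11,12}
(X ∪ Z)^c = {7,10}
Z ∩ X = {3,5,6,11}
(X ∪ Z)^c ∖ (Z ∩ X) = {7,10}
(Y ∖ Z^c) ∪ ((X ∪ Z)^c ∖ (Z ∩ X)) = {1,3,5,7,10}

{1,3,5,7,10}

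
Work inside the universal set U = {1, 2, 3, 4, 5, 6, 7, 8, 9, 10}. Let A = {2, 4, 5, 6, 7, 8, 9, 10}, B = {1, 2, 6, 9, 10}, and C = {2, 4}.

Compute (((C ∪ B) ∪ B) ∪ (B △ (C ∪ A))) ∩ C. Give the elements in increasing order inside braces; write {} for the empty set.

{2, 4}

C ∪ B = {1, 2, 4, 6, 9, 10}
(C ∪ B) ∪ B = {1, 2, 4, 6, 9, 10}
C ∪ A = {2, 4, 5, 6, 7, 8, 9, 10}
B △ (C ∪ A) = {1, 4, 5, 7, 8}
((C ∪ B) ∪ B) ∪ (B △ (C ∪ A)) = {1, 2, 4, 5, 6, 7, 8, 9, 10}
(((C ∪ B) ∪ B) ∪ (B △ (C ∪ A))) ∩ C = {2, 4}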